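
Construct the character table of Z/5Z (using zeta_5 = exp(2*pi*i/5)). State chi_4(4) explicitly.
Character table of Z/5Z (irreps indexed chi_0,...,chi_4 with chi_k(m) = zeta_5^(k*m), zeta_5 = exp(2*pi*i/5)):
  irrep \ class  {0} (size 1)  {1} (size 1)    {2} (size 1)    {3} (size 1)    {4} (size 1)  
  chi_0          1             1               1               1               1             
  chi_1          1             exp(2*I*pi/5)   exp(4*I*pi/5)   exp(-4*I*pi/5)  exp(-2*I*pi/5)
  chi_2          1             exp(4*I*pi/5)   exp(-2*I*pi/5)  exp(2*I*pi/5)   exp(-4*I*pi/5)
  chi_3          1             exp(-4*I*pi/5)  exp(2*I*pi/5)   exp(-2*I*pi/5)  exp(4*I*pi/5) 
  chi_4          1             exp(-2*I*pi/5)  exp(-4*I*pi/5)  exp(4*I*pi/5)   exp(2*I*pi/5) 

Spot check: chi_4(4) = zeta_5^(4*4) = zeta_5^16 = exp(2*I*pi/5).

Argument: Z/5Z is abelian, so all 5 irreducible complex representations are 1-dimensional. They are given by chi_k(m) = zeta_5^(k*m) for k = 0,...,4. Row orthogonality: sum_m chi_k(m) conj(chi_l(m)) = 5 * [k = l].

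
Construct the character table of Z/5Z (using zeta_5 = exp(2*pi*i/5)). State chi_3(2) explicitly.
Character table of Z/5Z (irreps indexed chi_0,...,chi_4 with chi_k(m) = zeta_5^(k*m), zeta_5 = exp(2*pi*i/5)):
  irrep \ class  {0} (size 1)  {1} (size 1)    {2} (size 1)    {3} (size 1)    {4} (size 1)  
  chi_0          1             1               1               1               1             
  chi_1          1             exp(2*I*pi/5)   exp(4*I*pi/5)   exp(-4*I*pi/5)  exp(-2*I*pi/5)
  chi_2          1             exp(4*I*pi/5)   exp(-2*I*pi/5)  exp(2*I*pi/5)   exp(-4*I*pi/5)
  chi_3          1             exp(-4*I*pi/5)  exp(2*I*pi/5)   exp(-2*I*pi/5)  exp(4*I*pi/5) 
  chi_4          1             exp(-2*I*pi/5)  exp(-4*I*pi/5)  exp(4*I*pi/5)   exp(2*I*pi/5) 

Spot check: chi_3(2) = zeta_5^(3*2) = zeta_5^6 = exp(2*I*pi/5).

Solution. Z/5Z is abelian, so all 5 irreducible complex representations are 1-dimensional. They are given by chi_k(m) = zeta_5^(k*m) for k = 0,...,4. Row orthogonality: sum_m chi_k(m) conj(chi_l(m)) = 5 * [k = l].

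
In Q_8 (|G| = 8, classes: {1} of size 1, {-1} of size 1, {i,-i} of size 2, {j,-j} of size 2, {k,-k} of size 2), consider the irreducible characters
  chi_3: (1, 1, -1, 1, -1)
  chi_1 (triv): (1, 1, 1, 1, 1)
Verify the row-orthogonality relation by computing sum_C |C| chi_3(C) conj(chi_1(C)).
Sum = 0; so <chi_3, chi_1> = 0 (distinct irreducibles are orthogonal).

Derivation: Compute term by term over conjugacy classes (|C| * chi_3(C) * conj(chi_1(C))):
  1*(1)*conj(1) + 1*(1)*conj(1) + 2*(-1)*conj(1) + 2*(1)*conj(1) + 2*(-1)*conj(1)
  = (1) + (1) + (-2) + (2) + (-2)
  = 0.
Dividing by |G| = 8 gives 0/8 = 0, matching the row-orthogonality relation <chi_3, chi_1> = [chi_3 = chi_1].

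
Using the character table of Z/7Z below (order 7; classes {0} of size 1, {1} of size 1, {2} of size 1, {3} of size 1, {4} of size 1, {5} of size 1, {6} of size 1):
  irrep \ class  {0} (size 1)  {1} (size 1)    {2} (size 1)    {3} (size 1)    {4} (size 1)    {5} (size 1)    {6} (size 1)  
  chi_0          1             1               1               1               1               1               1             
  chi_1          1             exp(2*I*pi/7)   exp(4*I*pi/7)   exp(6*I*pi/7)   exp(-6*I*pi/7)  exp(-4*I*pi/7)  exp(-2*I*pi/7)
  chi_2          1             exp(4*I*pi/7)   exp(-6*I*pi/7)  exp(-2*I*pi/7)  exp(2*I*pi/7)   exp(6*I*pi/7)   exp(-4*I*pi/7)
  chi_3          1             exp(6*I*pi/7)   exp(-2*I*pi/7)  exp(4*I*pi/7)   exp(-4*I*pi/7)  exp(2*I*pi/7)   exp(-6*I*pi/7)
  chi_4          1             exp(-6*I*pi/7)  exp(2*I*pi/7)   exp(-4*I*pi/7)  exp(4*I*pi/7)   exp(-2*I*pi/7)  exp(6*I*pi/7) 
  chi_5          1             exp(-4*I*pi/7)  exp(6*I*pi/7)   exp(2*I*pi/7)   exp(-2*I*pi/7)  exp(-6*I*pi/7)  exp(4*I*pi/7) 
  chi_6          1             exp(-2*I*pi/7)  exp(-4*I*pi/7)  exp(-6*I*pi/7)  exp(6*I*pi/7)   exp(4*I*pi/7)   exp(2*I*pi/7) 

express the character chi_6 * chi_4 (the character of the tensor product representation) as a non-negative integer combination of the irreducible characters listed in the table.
chi_6 tensor chi_4 = chi_3 (all other irreducibles have multiplicity 0).

Argument: The character of a tensor product is the pointwise product (chi_6 * chi_4)(C) = chi_6(C) * chi_4(C):
  {0}: (1)*(1), {1}: (exp(-2*I*pi/7))*(exp(-6*I*pi/7)), {2}: (exp(-4*I*pi/7))*(exp(2*I*pi/7)), {3}: (exp(-6*I*pi/7))*(exp(-4*I*pi/7)), {4}: (exp(6*I*pi/7))*(exp(4*I*pi/7)), {5}: (exp(4*I*pi/7))*(exp(-2*I*pi/7)), {6}: (exp(2*I*pi/7))*(exp(6*I*pi/7))
so (chi_6 * chi_4) takes values
  {0} -> 1, {1} -> exp(6*I*pi/7), {2} -> exp(-2*I*pi/7), {3} -> exp(4*I*pi/7), {4} -> exp(-4*I*pi/7), {5} -> exp(2*I*pi/7), {6} -> exp(-6*I*pi/7).
Now take the inner product of this character with each irreducible chi from the table, <chi_6*chi_4, chi> = (1/7) sum_C |C| (chi_6*chi_4)(C) conj(chi(C)):
  <chi_6*chi_4, chi_0> = (1/7)[1*(1)*conj(1) + 1*(exp(6*I*pi/7))*conj(1) + 1*(exp(-2*I*pi/7))*conj(1) + 1*(exp(4*I*pi/7))*conj(1) + 1*(exp(-4*I*pi/7))*conj(1) + 1*(exp(2*I*pi/7))*conj(1) + 1*(exp(-6*I*pi/7))*conj(1)]
      = (1/7)[(1) + (exp(6*I*pi/7)) + (exp(-2*I*pi/7)) + (exp(4*I*pi/7)) + (exp(-4*I*pi/7)) + (exp(2*I*pi/7)) + (exp(-6*I*pi/7))] = 0/7 = 0
  <chi_6*chi_4, chi_1> = (1/7)[1*(1)*conj(1) + 1*(exp(6*I*pi/7))*conj(exp(2*I*pi/7)) + 1*(exp(-2*I*pi/7))*conj(exp(4*I*pi/7)) + 1*(exp(4*I*pi/7))*conj(exp(6*I*pi/7)) + 1*(exp(-4*I*pi/7))*conj(exp(-6*I*pi/7)) + 1*(exp(2*I*pi/7))*conj(exp(-4*I*pi/7)) + 1*(exp(-6*I*pi/7))*conj(exp(-2*I*pi/7))]
      = (1/7)[(1) + (exp(4*I*pi/7)) + (exp(-6*I*pi/7)) + (exp(-2*I*pi/7)) + (exp(2*I*pi/7)) + (exp(6*I*pi/7)) + (exp(-4*I*pi/7))] = 0/7 = 0
  <chi_6*chi_4, chi_2> = (1/7)[1*(1)*conj(1) + 1*(exp(6*I*pi/7))*conj(exp(4*I*pi/7)) + 1*(exp(-2*I*pi/7))*conj(exp(-6*I*pi/7)) + 1*(exp(4*I*pi/7))*conj(exp(-2*I*pi/7)) + 1*(exp(-4*I*pi/7))*conj(exp(2*I*pi/7)) + 1*(exp(2*I*pi/7))*conj(exp(6*I*pi/7)) + 1*(exp(-6*I*pi/7))*conj(exp(-4*I*pi/7))]
      = (1/7)[(1) + (exp(2*I*pi/7)) + (exp(4*I*pi/7)) + (exp(6*I*pi/7)) + (exp(-6*I*pi/7)) + (exp(-4*I*pi/7)) + (exp(-2*I*pi/7))] = 0/7 = 0
  <chi_6*chi_4, chi_3> = (1/7)[1*(1)*conj(1) + 1*(exp(6*I*pi/7))*conj(exp(6*I*pi/7)) + 1*(exp(-2*I*pi/7))*conj(exp(-2*I*pi/7)) + 1*(exp(4*I*pi/7))*conj(exp(4*I*pi/7)) + 1*(exp(-4*I*pi/7))*conj(exp(-4*I*pi/7)) + 1*(exp(2*I*pi/7))*conj(exp(2*I*pi/7)) + 1*(exp(-6*I*pi/7))*conj(exp(-6*I*pi/7))]
      = (1/7)[(1) + (1) + (1) + (1) + (1) + (1) + (1)] = 7/7 = 1
  <chi_6*chi_4, chi_4> = (1/7)[1*(1)*conj(1) + 1*(exp(6*I*pi/7))*conj(exp(-6*I*pi/7)) + 1*(exp(-2*I*pi/7))*conj(exp(2*I*pi/7)) + 1*(exp(4*I*pi/7))*conj(exp(-4*I*pi/7)) + 1*(exp(-4*I*pi/7))*conj(exp(4*I*pi/7)) + 1*(exp(2*I*pi/7))*conj(exp(-2*I*pi/7)) + 1*(exp(-6*I*pi/7))*conj(exp(6*I*pi/7))]
      = (1/7)[(1) + (exp(-2*I*pi/7)) + (exp(-4*I*pi/7)) + (exp(-6*I*pi/7)) + (exp(6*I*pi/7)) + (exp(4*I*pi/7)) + (exp(2*I*pi/7))] = 0/7 = 0
  <chi_6*chi_4, chi_5> = (1/7)[1*(1)*conj(1) + 1*(exp(6*I*pi/7))*conj(exp(-4*I*pi/7)) + 1*(exp(-2*I*pi/7))*conj(exp(6*I*pi/7)) + 1*(exp(4*I*pi/7))*conj(exp(2*I*pi/7)) + 1*(exp(-4*I*pi/7))*conj(exp(-2*I*pi/7)) + 1*(exp(2*I*pi/7))*conj(exp(-6*I*pi/7)) + 1*(exp(-6*I*pi/7))*conj(exp(4*I*pi/7))]
      = (1/7)[(1) + (exp(-4*I*pi/7)) + (exp(6*I*pi/7)) + (exp(2*I*pi/7)) + (exp(-2*I*pi/7)) + (exp(-6*I*pi/7)) + (exp(4*I*pi/7))] = 0/7 = 0
  <chi_6*chi_4, chi_6> = (1/7)[1*(1)*conj(1) + 1*(exp(6*I*pi/7))*conj(exp(-2*I*pi/7)) + 1*(exp(-2*I*pi/7))*conj(exp(-4*I*pi/7)) + 1*(exp(4*I*pi/7))*conj(exp(-6*I*pi/7)) + 1*(exp(-4*I*pi/7))*conj(exp(6*I*pi/7)) + 1*(exp(2*I*pi/7))*conj(exp(4*I*pi/7)) + 1*(exp(-6*I*pi/7))*conj(exp(2*I*pi/7))]
      = (1/7)[(1) + (exp(-6*I*pi/7)) + (exp(2*I*pi/7)) + (exp(-4*I*pi/7)) + (exp(4*I*pi/7)) + (exp(-2*I*pi/7)) + (exp(6*I*pi/7))] = 0/7 = 0
(Exp terms are combined using exp(i*s)*conj(exp(i*t)) = exp(i*(s-t)), and sums of them are collapsed using the identity that for every m > 1 the m distinct m-th roots of unity sum to 0, e.g. 1 + exp(2*I*pi/3) + exp(-2*I*pi/3) = 0.)
Hence the multiplicities are chi_3: 1. Dimension check: dim(chi_6)*dim(chi_4) = 1*1 = 1 and sum (mult * dim) = 1*1 = 1.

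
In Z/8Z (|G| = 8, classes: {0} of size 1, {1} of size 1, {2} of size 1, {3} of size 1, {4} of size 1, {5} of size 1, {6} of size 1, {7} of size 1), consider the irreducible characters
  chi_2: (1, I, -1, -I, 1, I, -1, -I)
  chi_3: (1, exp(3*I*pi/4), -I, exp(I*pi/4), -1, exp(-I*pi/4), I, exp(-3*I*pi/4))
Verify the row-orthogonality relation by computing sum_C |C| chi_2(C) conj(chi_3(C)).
Sum = 0; so <chi_2, chi_3> = 0 (distinct irreducibles are orthogonal).

Derivation: Compute term by term over conjugacy classes (|C| * chi_2(C) * conj(chi_3(C))):
  1*(1)*conj(1) + 1*(I)*conj(exp(3*I*pi/4)) + 1*(-1)*conj(-I) + 1*(-I)*conj(exp(I*pi/4)) + 1*(1)*conj(-1) + 1*(I)*conj(exp(-I*pi/4)) + 1*(-1)*conj(I) + 1*(-I)*conj(exp(-3*I*pi/4))
  = (1) + (exp(-I*pi/4)) + (-I) + (-exp(I*pi/4)) + (-1) + (exp(3*I*pi/4)) + (I) + (-exp(-3*I*pi/4))
  = 0.
(Exp terms are combined using exp(i*s)*conj(exp(i*t)) = exp(i*(s-t)), and sums of them are collapsed using the identity that for every m > 1 the m distinct m-th roots of unity sum to 0, e.g. 1 + exp(2*I*pi/3) + exp(-2*I*pi/3) = 0.)
Dividing by |G| = 8 gives 0/8 = 0, matching the row-orthogonality relation <chi_2, chi_3> = [chi_2 = chi_3].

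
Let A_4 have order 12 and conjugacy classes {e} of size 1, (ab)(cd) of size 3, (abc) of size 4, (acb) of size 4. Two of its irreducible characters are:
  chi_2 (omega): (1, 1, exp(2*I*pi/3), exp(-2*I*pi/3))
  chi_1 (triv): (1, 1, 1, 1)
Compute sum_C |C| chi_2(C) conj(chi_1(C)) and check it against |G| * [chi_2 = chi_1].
Sum = 0; so <chi_2, chi_1> = 0 (distinct irreducibles are orthogonal).

Argument: Compute term by term over conjugacy classes (|C| * chi_2(C) * conj(chi_1(C))):
  1*(1)*conj(1) + 3*(1)*conj(1) + 4*(exp(2*I*pi/3))*conj(1) + 4*(exp(-2*I*pi/3))*conj(1)
  = (1) + (3) + (4*exp(2*I*pi/3)) + (4*exp(-2*I*pi/3))
  = 0.
(Exp terms are combined using exp(i*s)*conj(exp(i*t)) = exp(i*(s-t)), and sums of them are collapsed using the identity that for every m > 1 the m distinct m-th roots of unity sum to 0, e.g. 1 + exp(2*I*pi/3) + exp(-2*I*pi/3) = 0.)
Dividing by |G| = 12 gives 0/12 = 0, matching the row-orthogonality relation <chi_2, chi_1> = [chi_2 = chi_1].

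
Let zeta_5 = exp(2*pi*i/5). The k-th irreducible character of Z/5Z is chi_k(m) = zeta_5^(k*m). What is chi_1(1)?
chi_1(1) = zeta_5^1 = exp(2*I*pi/5)

Solution. chi_1(1) = zeta_5^(1*1) = zeta_5^1. Since zeta_5^5 = 1, this equals zeta_5^1 = exp(2*pi*i*1/5) = exp(2*I*pi/5).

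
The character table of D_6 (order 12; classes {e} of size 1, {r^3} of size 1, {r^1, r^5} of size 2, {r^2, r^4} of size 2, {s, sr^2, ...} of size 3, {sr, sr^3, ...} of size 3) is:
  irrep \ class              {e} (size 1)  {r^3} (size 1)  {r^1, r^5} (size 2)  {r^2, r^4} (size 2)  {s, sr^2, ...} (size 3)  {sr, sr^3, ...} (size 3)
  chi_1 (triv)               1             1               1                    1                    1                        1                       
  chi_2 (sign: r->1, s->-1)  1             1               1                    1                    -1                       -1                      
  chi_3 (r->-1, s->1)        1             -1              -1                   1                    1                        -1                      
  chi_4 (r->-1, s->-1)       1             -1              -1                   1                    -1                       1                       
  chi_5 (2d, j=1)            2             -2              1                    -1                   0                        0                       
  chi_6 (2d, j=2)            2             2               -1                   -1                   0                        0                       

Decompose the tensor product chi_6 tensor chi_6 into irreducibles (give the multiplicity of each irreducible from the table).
chi_6 tensor chi_6 = chi_1 + chi_2 + chi_6 (all other irreducibles have multiplicity 0).

Details: The character of a tensor product is the pointwise product (chi_6 * chi_6)(C) = chi_6(C) * chi_6(C):
  {e}: (2)*(2), {r^3}: (2)*(2), {r^1, r^5}: (-1)*(-1), {r^2, r^4}: (-1)*(-1), {s, sr^2, ...}: (0)*(0), {sr, sr^3, ...}: (0)*(0)
so (chi_6 * chi_6) takes values
  {e} -> 4, {r^3} -> 4, {r^1, r^5} -> 1, {r^2, r^4} -> 1, {s, sr^2, ...} -> 0, {sr, sr^3, ...} -> 0.
Now take the inner product of this character with each irreducible chi from the table, <chi_6*chi_6, chi> = (1/12) sum_C |C| (chi_6*chi_6)(C) conj(chi(C)):
  <chi_6*chi_6, chi_1> = (1/12)[1*(4)*conj(1) + 1*(4)*conj(1) + 2*(1)*conj(1) + 2*(1)*conj(1) + 3*(0)*conj(1) + 3*(0)*conj(1)]
      = (1/12)[(4) + (4) + (2) + (2) + (0) + (0)] = 12/12 = 1
  <chi_6*chi_6, chi_2> = (1/12)[1*(4)*conj(1) + 1*(4)*conj(1) + 2*(1)*conj(1) + 2*(1)*conj(1) + 3*(0)*conj(-1) + 3*(0)*conj(-1)]
      = (1/12)[(4) + (4) + (2) + (2) + (0) + (0)] = 12/12 = 1
  <chi_6*chi_6, chi_3> = (1/12)[1*(4)*conj(1) + 1*(4)*conj(-1) + 2*(1)*conj(-1) + 2*(1)*conj(1) + 3*(0)*conj(1) + 3*(0)*conj(-1)]
      = (1/12)[(4) + (-4) + (-2) + (2) + (0) + (0)] = 0/12 = 0
  <chi_6*chi_6, chi_4> = (1/12)[1*(4)*conj(1) + 1*(4)*conj(-1) + 2*(1)*conj(-1) + 2*(1)*conj(1) + 3*(0)*conj(-1) + 3*(0)*conj(1)]
      = (1/12)[(4) + (-4) + (-2) + (2) + (0) + (0)] = 0/12 = 0
  <chi_6*chi_6, chi_5> = (1/12)[1*(4)*conj(2) + 1*(4)*conj(-2) + 2*(1)*conj(1) + 2*(1)*conj(-1) + 3*(0)*conj(0) + 3*(0)*conj(0)]
      = (1/12)[(8) + (-8) + (2) + (-2) + (0) + (0)] = 0/12 = 0
  <chi_6*chi_6, chi_6> = (1/12)[1*(4)*conj(2) + 1*(4)*conj(2) + 2*(1)*conj(-1) + 2*(1)*conj(-1) + 3*(0)*conj(0) + 3*(0)*conj(0)]
      = (1/12)[(8) + (8) + (-2) + (-2) + (0) + (0)] = 12/12 = 1
Hence the multiplicities are chi_1: 1, chi_2: 1, chi_6: 1. Dimension check: dim(chi_6)*dim(chi_6) = 2*2 = 4 and sum (mult * dim) = 1*1 + 1*1 + 1*2 = 4.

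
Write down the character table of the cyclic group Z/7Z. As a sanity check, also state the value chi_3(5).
Character table of Z/7Z (irreps indexed chi_0,...,chi_6 with chi_k(m) = zeta_7^(k*m), zeta_7 = exp(2*pi*i/7)):
  irrep \ class  {0} (size 1)  {1} (size 1)    {2} (size 1)    {3} (size 1)    {4} (size 1)    {5} (size 1)    {6} (size 1)  
  chi_0          1             1               1               1               1               1               1             
  chi_1          1             exp(2*I*pi/7)   exp(4*I*pi/7)   exp(6*I*pi/7)   exp(-6*I*pi/7)  exp(-4*I*pi/7)  exp(-2*I*pi/7)
  chi_2          1             exp(4*I*pi/7)   exp(-6*I*pi/7)  exp(-2*I*pi/7)  exp(2*I*pi/7)   exp(6*I*pi/7)   exp(-4*I*pi/7)
  chi_3          1             exp(6*I*pi/7)   exp(-2*I*pi/7)  exp(4*I*pi/7)   exp(-4*I*pi/7)  exp(2*I*pi/7)   exp(-6*I*pi/7)
  chi_4          1             exp(-6*I*pi/7)  exp(2*I*pi/7)   exp(-4*I*pi/7)  exp(4*I*pi/7)   exp(-2*I*pi/7)  exp(6*I*pi/7) 
  chi_5          1             exp(-4*I*pi/7)  exp(6*I*pi/7)   exp(2*I*pi/7)   exp(-2*I*pi/7)  exp(-6*I*pi/7)  exp(4*I*pi/7) 
  chi_6          1             exp(-2*I*pi/7)  exp(-4*I*pi/7)  exp(-6*I*pi/7)  exp(6*I*pi/7)   exp(4*I*pi/7)   exp(2*I*pi/7) 

Spot check: chi_3(5) = zeta_7^(3*5) = zeta_7^15 = exp(2*I*pi/7).

Proof sketch: Z/7Z is abelian, so all 7 irreducible complex representations are 1-dimensional. They are given by chi_k(m) = zeta_7^(k*m) for k = 0,...,6. Row orthogonality: sum_m chi_k(m) conj(chi_l(m)) = 7 * [k = l].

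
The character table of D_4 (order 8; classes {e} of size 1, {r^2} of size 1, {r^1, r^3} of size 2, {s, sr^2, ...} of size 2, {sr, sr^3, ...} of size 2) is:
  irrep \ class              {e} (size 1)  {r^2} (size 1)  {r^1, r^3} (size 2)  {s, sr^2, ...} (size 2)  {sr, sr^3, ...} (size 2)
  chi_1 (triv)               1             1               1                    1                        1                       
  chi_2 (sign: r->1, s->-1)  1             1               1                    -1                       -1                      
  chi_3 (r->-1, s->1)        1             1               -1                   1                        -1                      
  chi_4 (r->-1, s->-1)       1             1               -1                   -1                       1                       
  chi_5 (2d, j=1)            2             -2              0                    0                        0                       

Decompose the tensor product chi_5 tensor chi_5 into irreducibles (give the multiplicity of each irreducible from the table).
chi_5 tensor chi_5 = chi_1 + chi_2 + chi_3 + chi_4 (all other irreducibles have multiplicity 0).

Solution. The character of a tensor product is the pointwise product (chi_5 * chi_5)(C) = chi_5(C) * chi_5(C):
  {e}: (2)*(2), {r^2}: (-2)*(-2), {r^1, r^3}: (0)*(0), {s, sr^2, ...}: (0)*(0), {sr, sr^3, ...}: (0)*(0)
so (chi_5 * chi_5) takes values
  {e} -> 4, {r^2} -> 4, {r^1, r^3} -> 0, {s, sr^2, ...} -> 0, {sr, sr^3, ...} -> 0.
Now take the inner product of this character with each irreducible chi from the table, <chi_5*chi_5, chi> = (1/8) sum_C |C| (chi_5*chi_5)(C) conj(chi(C)):
  <chi_5*chi_5, chi_1> = (1/8)[1*(4)*conj(1) + 1*(4)*conj(1) + 2*(0)*conj(1) + 2*(0)*conj(1) + 2*(0)*conj(1)]
      = (1/8)[(4) + (4) + (0) + (0) + (0)] = 8/8 = 1
  <chi_5*chi_5, chi_2> = (1/8)[1*(4)*conj(1) + 1*(4)*conj(1) + 2*(0)*conj(1) + 2*(0)*conj(-1) + 2*(0)*conj(-1)]
      = (1/8)[(4) + (4) + (0) + (0) + (0)] = 8/8 = 1
  <chi_5*chi_5, chi_3> = (1/8)[1*(4)*conj(1) + 1*(4)*conj(1) + 2*(0)*conj(-1) + 2*(0)*conj(1) + 2*(0)*conj(-1)]
      = (1/8)[(4) + (4) + (0) + (0) + (0)] = 8/8 = 1
  <chi_5*chi_5, chi_4> = (1/8)[1*(4)*conj(1) + 1*(4)*conj(1) + 2*(0)*conj(-1) + 2*(0)*conj(-1) + 2*(0)*conj(1)]
      = (1/8)[(4) + (4) + (0) + (0) + (0)] = 8/8 = 1
  <chi_5*chi_5, chi_5> = (1/8)[1*(4)*conj(2) + 1*(4)*conj(-2) + 2*(0)*conj(0) + 2*(0)*conj(0) + 2*(0)*conj(0)]
      = (1/8)[(8) + (-8) + (0) + (0) + (0)] = 0/8 = 0
Hence the multiplicities are chi_1: 1, chi_2: 1, chi_3: 1, chi_4: 1. Dimension check: dim(chi_5)*dim(chi_5) = 2*2 = 4 and sum (mult * dim) = 1*1 + 1*1 + 1*1 + 1*1 = 4.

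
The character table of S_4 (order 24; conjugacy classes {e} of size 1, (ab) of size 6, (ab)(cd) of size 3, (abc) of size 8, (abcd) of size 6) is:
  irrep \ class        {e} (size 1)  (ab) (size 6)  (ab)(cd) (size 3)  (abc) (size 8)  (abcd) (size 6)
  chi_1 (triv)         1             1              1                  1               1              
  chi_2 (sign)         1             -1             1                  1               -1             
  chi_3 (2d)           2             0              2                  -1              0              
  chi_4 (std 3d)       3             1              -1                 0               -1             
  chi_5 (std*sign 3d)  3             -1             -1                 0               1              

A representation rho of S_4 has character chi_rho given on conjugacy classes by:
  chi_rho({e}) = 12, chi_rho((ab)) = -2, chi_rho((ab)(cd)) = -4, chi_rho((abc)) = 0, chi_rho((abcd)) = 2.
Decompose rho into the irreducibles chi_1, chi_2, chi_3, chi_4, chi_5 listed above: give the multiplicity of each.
Multiplicities: chi_1: 0, chi_2: 0, chi_3: 0, chi_4: 1, chi_5: 3.

Proof sketch: Use <chi_rho, chi> = (1/|G|) sum_C |C| * chi_rho(C) * conj(chi(C)) with |G| = 24 for each irreducible chi in the table:
  <chi_rho, chi_1> = (1/24)[1*(12)*conj(1) + 6*(-2)*conj(1) + 3*(-4)*conj(1) + 8*(0)*conj(1) + 6*(2)*conj(1)]
      = (1/24)[(12) + (-12) + (-12) + (0) + (12)] = 0/24 = 0
  <chi_rho, chi_2> = (1/24)[1*(12)*conj(1) + 6*(-2)*conj(-1) + 3*(-4)*conj(1) + 8*(0)*conj(1) + 6*(2)*conj(-1)]
      = (1/24)[(12) + (12) + (-12) + (0) + (-12)] = 0/24 = 0
  <chi_rho, chi_3> = (1/24)[1*(12)*conj(2) + 6*(-2)*conj(0) + 3*(-4)*conj(2) + 8*(0)*conj(-1) + 6*(2)*conj(0)]
      = (1/24)[(24) + (0) + (-24) + (0) + (0)] = 0/24 = 0
  <chi_rho, chi_4> = (1/24)[1*(12)*conj(3) + 6*(-2)*conj(1) + 3*(-4)*conj(-1) + 8*(0)*conj(0) + 6*(2)*conj(-1)]
      = (1/24)[(36) + (-12) + (12) + (0) + (-12)] = 24/24 = 1
  <chi_rho, chi_5> = (1/24)[1*(12)*conj(3) + 6*(-2)*conj(-1) + 3*(-4)*conj(-1) + 8*(0)*conj(0) + 6*(2)*conj(1)]
      = (1/24)[(36) + (12) + (12) + (0) + (12)] = 72/24 = 3
Dimension check: dim(rho) = sum (mult * dim) = 0*1 + 0*1 + 0*2 + 1*3 + 3*3 = 12 = chi_rho(e) = 12.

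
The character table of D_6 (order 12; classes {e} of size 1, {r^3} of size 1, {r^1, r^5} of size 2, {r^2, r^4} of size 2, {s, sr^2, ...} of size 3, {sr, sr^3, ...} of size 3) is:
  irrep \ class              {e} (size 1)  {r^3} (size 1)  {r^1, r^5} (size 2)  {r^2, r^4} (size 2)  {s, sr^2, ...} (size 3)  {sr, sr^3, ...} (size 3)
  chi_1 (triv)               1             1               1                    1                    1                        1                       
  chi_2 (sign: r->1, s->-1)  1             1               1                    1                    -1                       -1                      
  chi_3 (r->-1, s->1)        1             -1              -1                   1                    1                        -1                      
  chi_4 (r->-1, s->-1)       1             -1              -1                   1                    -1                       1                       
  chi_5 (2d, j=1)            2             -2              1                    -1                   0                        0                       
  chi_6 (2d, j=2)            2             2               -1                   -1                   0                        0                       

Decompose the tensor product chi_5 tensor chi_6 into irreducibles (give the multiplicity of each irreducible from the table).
chi_5 tensor chi_6 = chi_3 + chi_4 + chi_5 (all other irreducibles have multiplicity 0).

Why: The character of a tensor product is the pointwise product (chi_5 * chi_6)(C) = chi_5(C) * chi_6(C):
  {e}: (2)*(2), {r^3}: (-2)*(2), {r^1, r^5}: (1)*(-1), {r^2, r^4}: (-1)*(-1), {s, sr^2, ...}: (0)*(0), {sr, sr^3, ...}: (0)*(0)
so (chi_5 * chi_6) takes values
  {e} -> 4, {r^3} -> -4, {r^1, r^5} -> -1, {r^2, r^4} -> 1, {s, sr^2, ...} -> 0, {sr, sr^3, ...} -> 0.
Now take the inner product of this character with each irreducible chi from the table, <chi_5*chi_6, chi> = (1/12) sum_C |C| (chi_5*chi_6)(C) conj(chi(C)):
  <chi_5*chi_6, chi_1> = (1/12)[1*(4)*conj(1) + 1*(-4)*conj(1) + 2*(-1)*conj(1) + 2*(1)*conj(1) + 3*(0)*conj(1) + 3*(0)*conj(1)]
      = (1/12)[(4) + (-4) + (-2) + (2) + (0) + (0)] = 0/12 = 0
  <chi_5*chi_6, chi_2> = (1/12)[1*(4)*conj(1) + 1*(-4)*conj(1) + 2*(-1)*conj(1) + 2*(1)*conj(1) + 3*(0)*conj(-1) + 3*(0)*conj(-1)]
      = (1/12)[(4) + (-4) + (-2) + (2) + (0) + (0)] = 0/12 = 0
  <chi_5*chi_6, chi_3> = (1/12)[1*(4)*conj(1) + 1*(-4)*conj(-1) + 2*(-1)*conj(-1) + 2*(1)*conj(1) + 3*(0)*conj(1) + 3*(0)*conj(-1)]
      = (1/12)[(4) + (4) + (2) + (2) + (0) + (0)] = 12/12 = 1
  <chi_5*chi_6, chi_4> = (1/12)[1*(4)*conj(1) + 1*(-4)*conj(-1) + 2*(-1)*conj(-1) + 2*(1)*conj(1) + 3*(0)*conj(-1) + 3*(0)*conj(1)]
      = (1/12)[(4) + (4) + (2) + (2) + (0) + (0)] = 12/12 = 1
  <chi_5*chi_6, chi_5> = (1/12)[1*(4)*conj(2) + 1*(-4)*conj(-2) + 2*(-1)*conj(1) + 2*(1)*conj(-1) + 3*(0)*conj(0) + 3*(0)*conj(0)]
      = (1/12)[(8) + (8) + (-2) + (-2) + (0) + (0)] = 12/12 = 1
  <chi_5*chi_6, chi_6> = (1/12)[1*(4)*conj(2) + 1*(-4)*conj(2) + 2*(-1)*conj(-1) + 2*(1)*conj(-1) + 3*(0)*conj(0) + 3*(0)*conj(0)]
      = (1/12)[(8) + (-8) + (2) + (-2) + (0) + (0)] = 0/12 = 0
Hence the multiplicities are chi_3: 1, chi_4: 1, chi_5: 1. Dimension check: dim(chi_5)*dim(chi_6) = 2*2 = 4 and sum (mult * dim) = 1*1 + 1*1 + 1*2 = 4.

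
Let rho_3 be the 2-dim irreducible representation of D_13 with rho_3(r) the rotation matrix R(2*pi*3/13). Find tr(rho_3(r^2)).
chi_{rho_3}(r^2) = 2*cos(2*pi*3*2/13) = -2*cos(pi/13)

rho_3(r^2) is rotation by angle 2*pi*3*2/13, whose trace is 2*cos(2*pi*3*2/13) = -2*cos(pi/13).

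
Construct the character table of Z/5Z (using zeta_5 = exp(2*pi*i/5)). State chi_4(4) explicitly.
Character table of Z/5Z (irreps indexed chi_0,...,chi_4 with chi_k(m) = zeta_5^(k*m), zeta_5 = exp(2*pi*i/5)):
  irrep \ class  {0} (size 1)  {1} (size 1)    {2} (size 1)    {3} (size 1)    {4} (size 1)  
  chi_0          1             1               1               1               1             
  chi_1          1             exp(2*I*pi/5)   exp(4*I*pi/5)   exp(-4*I*pi/5)  exp(-2*I*pi/5)
  chi_2          1             exp(4*I*pi/5)   exp(-2*I*pi/5)  exp(2*I*pi/5)   exp(-4*I*pi/5)
  chi_3          1             exp(-4*I*pi/5)  exp(2*I*pi/5)   exp(-2*I*pi/5)  exp(4*I*pi/5) 
  chi_4          1             exp(-2*I*pi/5)  exp(-4*I*pi/5)  exp(4*I*pi/5)   exp(2*I*pi/5) 

Spot check: chi_4(4) = zeta_5^(4*4) = zeta_5^16 = exp(2*I*pi/5).

Solution. Z/5Z is abelian, so all 5 irreducible complex representations are 1-dimensional. They are given by chi_k(m) = zeta_5^(k*m) for k = 0,...,4. Row orthogonality: sum_m chi_k(m) conj(chi_l(m)) = 5 * [k = l].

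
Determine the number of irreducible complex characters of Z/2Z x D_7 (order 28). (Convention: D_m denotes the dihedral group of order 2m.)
10

The number of irreducible complex representations of a finite group equals its number of conjugacy classes. For a direct product, #classes(G x H) = #classes(G) * #classes(H). Z/2Z has 2 classes (abelian), D_7 has 5 classes, so 2 * 5 = 10, so Z/2Z x D_7 (order 28) has exactly 10 irreducible complex representations.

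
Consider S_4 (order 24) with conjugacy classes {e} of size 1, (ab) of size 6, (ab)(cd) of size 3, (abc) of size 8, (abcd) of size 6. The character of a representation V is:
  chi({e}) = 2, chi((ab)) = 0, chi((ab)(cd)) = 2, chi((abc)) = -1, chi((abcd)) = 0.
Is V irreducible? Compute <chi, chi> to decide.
Irreducible: <chi, chi> = 1.

Why: <chi, chi> = (1/|G|) sum_C |C| * |chi(C)|^2 = (1/24)[1*|2|^2 + 6*|0|^2 + 3*|2|^2 + 8*|-1|^2 + 6*|0|^2]
  = (1/24)[(4) + (0) + (12) + (8) + (0)] = 24/24 = 1.
A character is irreducible iff <chi, chi> = 1, so this representation is irreducible.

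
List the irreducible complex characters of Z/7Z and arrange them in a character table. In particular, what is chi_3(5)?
Character table of Z/7Z (irreps indexed chi_0,...,chi_6 with chi_k(m) = zeta_7^(k*m), zeta_7 = exp(2*pi*i/7)):
  irrep \ class  {0} (size 1)  {1} (size 1)    {2} (size 1)    {3} (size 1)    {4} (size 1)    {5} (size 1)    {6} (size 1)  
  chi_0          1             1               1               1               1               1               1             
  chi_1          1             exp(2*I*pi/7)   exp(4*I*pi/7)   exp(6*I*pi/7)   exp(-6*I*pi/7)  exp(-4*I*pi/7)  exp(-2*I*pi/7)
  chi_2          1             exp(4*I*pi/7)   exp(-6*I*pi/7)  exp(-2*I*pi/7)  exp(2*I*pi/7)   exp(6*I*pi/7)   exp(-4*I*pi/7)
  chi_3          1             exp(6*I*pi/7)   exp(-2*I*pi/7)  exp(4*I*pi/7)   exp(-4*I*pi/7)  exp(2*I*pi/7)   exp(-6*I*pi/7)
  chi_4          1             exp(-6*I*pi/7)  exp(2*I*pi/7)   exp(-4*I*pi/7)  exp(4*I*pi/7)   exp(-2*I*pi/7)  exp(6*I*pi/7) 
  chi_5          1             exp(-4*I*pi/7)  exp(6*I*pi/7)   exp(2*I*pi/7)   exp(-2*I*pi/7)  exp(-6*I*pi/7)  exp(4*I*pi/7) 
  chi_6          1             exp(-2*I*pi/7)  exp(-4*I*pi/7)  exp(-6*I*pi/7)  exp(6*I*pi/7)   exp(4*I*pi/7)   exp(2*I*pi/7) 

Spot check: chi_3(5) = zeta_7^(3*5) = zeta_7^15 = exp(2*I*pi/7).

Details: Z/7Z is abelian, so all 7 irreducible complex representations are 1-dimensional. They are given by chi_k(m) = zeta_7^(k*m) for k = 0,...,6. Row orthogonality: sum_m chi_k(m) conj(chi_l(m)) = 7 * [k = l].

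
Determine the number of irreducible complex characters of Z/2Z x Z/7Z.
14

Working: The number of irreducible complex representations of a finite group equals its number of conjugacy classes. Z/2Z x Z/7Z is abelian of order 14, so every element is its own conjugacy class: 14 classes, so Z/2Z x Z/7Z (order 14) has exactly 14 irreducible complex representations.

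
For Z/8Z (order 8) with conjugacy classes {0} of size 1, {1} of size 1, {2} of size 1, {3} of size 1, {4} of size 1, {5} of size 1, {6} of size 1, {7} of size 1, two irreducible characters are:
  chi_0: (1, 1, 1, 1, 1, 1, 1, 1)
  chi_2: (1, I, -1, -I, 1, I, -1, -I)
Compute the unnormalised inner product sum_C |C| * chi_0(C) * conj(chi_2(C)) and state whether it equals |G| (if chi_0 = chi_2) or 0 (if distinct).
Sum = 0; so <chi_0, chi_2> = 0 (distinct irreducibles are orthogonal).

Why: Compute term by term over conjugacy classes (|C| * chi_0(C) * conj(chi_2(C))):
  1*(1)*conj(1) + 1*(1)*conj(I) + 1*(1)*conj(-1) + 1*(1)*conj(-I) + 1*(1)*conj(1) + 1*(1)*conj(I) + 1*(1)*conj(-1) + 1*(1)*conj(-I)
  = (1) + (-I) + (-1) + (I) + (1) + (-I) + (-1) + (I)
  = 0.
(Exp terms are combined using exp(i*s)*conj(exp(i*t)) = exp(i*(s-t)), and sums of them are collapsed using the identity that for every m > 1 the m distinct m-th roots of unity sum to 0, e.g. 1 + exp(2*I*pi/3) + exp(-2*I*pi/3) = 0.)
Dividing by |G| = 8 gives 0/8 = 0, matching the row-orthogonality relation <chi_0, chi_2> = [chi_0 = chi_2].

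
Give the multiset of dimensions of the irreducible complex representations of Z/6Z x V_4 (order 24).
Dimensions: 1, 1, 1, 1, 1, 1, 1, 1, 1, 1, 1, 1, 1, 1, 1, 1, 1, 1, 1, 1, 1, 1, 1, 1

There are 24 irreducibles (= number of conjugacy classes). Their dimensions d_i satisfy sum d_i^2 = |G| = 24: 1 + 1 + 1 + 1 + 1 + 1 + 1 + 1 + 1 + 1 + 1 + 1 + 1 + 1 + 1 + 1 + 1 + 1 + 1 + 1 + 1 + 1 + 1 + 1 = 24. (For the product with Z/6Z: each of the 6 1-dim characters of Z/6Z tensors with each irrep of V_4, giving 6 copies of each V_4-dimension.)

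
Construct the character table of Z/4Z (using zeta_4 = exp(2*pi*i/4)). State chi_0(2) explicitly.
Character table of Z/4Z (irreps indexed chi_0,...,chi_3 with chi_k(m) = zeta_4^(k*m), zeta_4 = exp(2*pi*i/4)):
  irrep \ class  {0} (size 1)  {1} (size 1)  {2} (size 1)  {3} (size 1)
  chi_0          1             1             1             1           
  chi_1          1             I             -1            -I          
  chi_2          1             -1            1             -1          
  chi_3          1             -I            -1            I           

Spot check: chi_0(2) = zeta_4^(0*2) = zeta_4^0 = 1.

Solution. Z/4Z is abelian, so all 4 irreducible complex representations are 1-dimensional. They are given by chi_k(m) = zeta_4^(k*m) for k = 0,...,3. Row orthogonality: sum_m chi_k(m) conj(chi_l(m)) = 4 * [k = l].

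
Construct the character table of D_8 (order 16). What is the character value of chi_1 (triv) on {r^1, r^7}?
Conjugacy classes: {e} of size 1, {r^4} of size 1, {r^1, r^7} of size 2, {r^2, r^6} of size 2, {r^3, r^5} of size 2, {s, sr^2, ...} of size 4, {sr, sr^3, ...} of size 4.
Character table:
  irrep \ class              {e} (size 1)  {r^4} (size 1)  {r^1, r^7} (size 2)  {r^2, r^6} (size 2)  {r^3, r^5} (size 2)  {s, sr^2, ...} (size 4)  {sr, sr^3, ...} (size 4)
  chi_1 (triv)               1             1               1                    1                    1                    1                        1                       
  chi_2 (sign: r->1, s->-1)  1             1               1                    1                    1                    -1                       -1                      
  chi_3 (r->-1, s->1)        1             1               -1                   1                    -1                   1                        -1                      
  chi_4 (r->-1, s->-1)       1             1               -1                   1                    -1                   -1                       1                       
  chi_5 (2d, j=1)            2             -2              sqrt(2)              0                    -sqrt(2)             0                        0                       
  chi_6 (2d, j=2)            2             2               0                    -2                   0                    0                        0                       
  chi_7 (2d, j=3)            2             -2              -sqrt(2)             0                    sqrt(2)              0                        0                       

Spot check: chi_1 (triv) on {r^1, r^7} = 1.

Reasoning: D_8 has order 2*8 = 16 with 7 conjugacy classes, hence 7 irreducibles. Sum of squared dims 1 + 1 + 1 + 1 + 4 + 4 + 4 = 16 = |G|. Linear characters come from the abelianisation; the 2-dimensional irreps have character r^k -> 2*cos(2*pi*j*k/8), reflections -> 0.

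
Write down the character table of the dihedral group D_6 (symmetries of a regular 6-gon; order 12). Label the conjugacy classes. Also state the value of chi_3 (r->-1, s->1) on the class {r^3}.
Conjugacy classes: {e} of size 1, {r^3} of size 1, {r^1, r^5} of size 2, {r^2, r^4} of size 2, {s, sr^2, ...} of size 3, {sr, sr^3, ...} of size 3.
Character table:
  irrep \ class              {e} (size 1)  {r^3} (size 1)  {r^1, r^5} (size 2)  {r^2, r^4} (size 2)  {s, sr^2, ...} (size 3)  {sr, sr^3, ...} (size 3)
  chi_1 (triv)               1             1               1                    1                    1                        1                       
  chi_2 (sign: r->1, s->-1)  1             1               1                    1                    -1                       -1                      
  chi_3 (r->-1, s->1)        1             -1              -1                   1                    1                        -1                      
  chi_4 (r->-1, s->-1)       1             -1              -1                   1                    -1                       1                       
  chi_5 (2d, j=1)            2             -2              1                    -1                   0                        0                       
  chi_6 (2d, j=2)            2             2               -1                   -1                   0                        0                       

Spot check: chi_3 (r->-1, s->1) on {r^3} = -1.

Details: D_6 has order 2*6 = 12 with 6 conjugacy classes, hence 6 irreducibles. Sum of squared dims 1 + 1 + 1 + 1 + 4 + 4 = 12 = |G|. Linear characters come from the abelianisation; the 2-dimensional irreps have character r^k -> 2*cos(2*pi*j*k/6), reflections -> 0.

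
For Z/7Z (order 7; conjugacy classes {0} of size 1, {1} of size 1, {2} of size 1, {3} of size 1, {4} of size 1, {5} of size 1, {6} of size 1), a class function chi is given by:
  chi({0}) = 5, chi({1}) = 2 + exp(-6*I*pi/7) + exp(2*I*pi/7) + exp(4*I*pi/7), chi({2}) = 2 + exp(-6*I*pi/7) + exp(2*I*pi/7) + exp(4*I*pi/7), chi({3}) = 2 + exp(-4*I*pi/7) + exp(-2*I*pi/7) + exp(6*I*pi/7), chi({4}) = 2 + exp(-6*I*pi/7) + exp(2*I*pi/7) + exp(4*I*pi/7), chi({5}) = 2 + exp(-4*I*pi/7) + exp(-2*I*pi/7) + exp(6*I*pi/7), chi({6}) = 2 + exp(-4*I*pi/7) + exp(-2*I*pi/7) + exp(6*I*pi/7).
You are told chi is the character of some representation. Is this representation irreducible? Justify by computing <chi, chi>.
Not irreducible (reducible): <chi, chi> = 7 > 1.

Derivation: <chi, chi> = (1/|G|) sum_C |C| * |chi(C)|^2 = (1/7)[1*|5|^2 + 1*|2 + exp(-6*I*pi/7) + exp(2*I*pi/7) + exp(4*I*pi/7)|^2 + 1*|2 + exp(-6*I*pi/7) + exp(2*I*pi/7) + exp(4*I*pi/7)|^2 + 1*|2 + exp(-4*I*pi/7) + exp(-2*I*pi/7) + exp(6*I*pi/7)|^2 + 1*|2 + exp(-6*I*pi/7) + exp(2*I*pi/7) + exp(4*I*pi/7)|^2 + 1*|2 + exp(-4*I*pi/7) + exp(-2*I*pi/7) + exp(6*I*pi/7)|^2 + 1*|2 + exp(-4*I*pi/7) + exp(-2*I*pi/7) + exp(6*I*pi/7)|^2]
  = (1/7)[(25) + (4) + (4) + (4) + (4) + (4) + (4)] = 49/7 = 7.
(Exp terms are combined using exp(i*s)*conj(exp(i*t)) = exp(i*(s-t)), and sums of them are collapsed using the identity that for every m > 1 the m distinct m-th roots of unity sum to 0, e.g. 1 + exp(2*I*pi/3) + exp(-2*I*pi/3) = 0.)
A character is irreducible iff <chi, chi> = 1, so this representation is reducible.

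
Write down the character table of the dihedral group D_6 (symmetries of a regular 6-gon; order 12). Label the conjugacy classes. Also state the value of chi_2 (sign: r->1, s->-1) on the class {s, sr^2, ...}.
Conjugacy classes: {e} of size 1, {r^3} of size 1, {r^1, r^5} of size 2, {r^2, r^4} of size 2, {s, sr^2, ...} of size 3, {sr, sr^3, ...} of size 3.
Character table:
  irrep \ class              {e} (size 1)  {r^3} (size 1)  {r^1, r^5} (size 2)  {r^2, r^4} (size 2)  {s, sr^2, ...} (size 3)  {sr, sr^3, ...} (size 3)
  chi_1 (triv)               1             1               1                    1                    1                        1                       
  chi_2 (sign: r->1, s->-1)  1             1               1                    1                    -1                       -1                      
  chi_3 (r->-1, s->1)        1             -1              -1                   1                    1                        -1                      
  chi_4 (r->-1, s->-1)       1             -1              -1                   1                    -1                       1                       
  chi_5 (2d, j=1)            2             -2              1                    -1                   0                        0                       
  chi_6 (2d, j=2)            2             2               -1                   -1                   0                        0                       

Spot check: chi_2 (sign: r->1, s->-1) on {s, sr^2, ...} = -1.

Argument: D_6 has order 2*6 = 12 with 6 conjugacy classes, hence 6 irreducibles. Sum of squared dims 1 + 1 + 1 + 1 + 4 + 4 = 12 = |G|. Linear characters come from the abelianisation; the 2-dimensional irreps have character r^k -> 2*cos(2*pi*j*k/6), reflections -> 0.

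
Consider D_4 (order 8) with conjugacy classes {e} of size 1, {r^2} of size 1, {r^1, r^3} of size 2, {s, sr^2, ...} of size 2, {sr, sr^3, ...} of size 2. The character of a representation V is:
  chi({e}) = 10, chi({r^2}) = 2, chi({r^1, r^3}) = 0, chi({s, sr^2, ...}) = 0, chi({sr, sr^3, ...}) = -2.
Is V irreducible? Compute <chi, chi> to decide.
Not irreducible (reducible): <chi, chi> = 14 > 1.

Reasoning: <chi, chi> = (1/|G|) sum_C |C| * |chi(C)|^2 = (1/8)[1*|10|^2 + 1*|2|^2 + 2*|0|^2 + 2*|0|^2 + 2*|-2|^2]
  = (1/8)[(100) + (4) + (0) + (0) + (8)] = 112/8 = 14.
A character is irreducible iff <chi, chi> = 1, so this representation is reducible.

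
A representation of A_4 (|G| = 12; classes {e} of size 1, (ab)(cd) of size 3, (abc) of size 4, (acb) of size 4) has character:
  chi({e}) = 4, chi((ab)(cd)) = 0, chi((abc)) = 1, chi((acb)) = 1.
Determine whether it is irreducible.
Not irreducible (reducible): <chi, chi> = 2 > 1.

Argument: <chi, chi> = (1/|G|) sum_C |C| * |chi(C)|^2 = (1/12)[1*|4|^2 + 3*|0|^2 + 4*|1|^2 + 4*|1|^2]
  = (1/12)[(16) + (0) + (4) + (4)] = 24/12 = 2.
(Exp terms are combined using exp(i*s)*conj(exp(i*t)) = exp(i*(s-t)), and sums of them are collapsed using the identity that for every m > 1 the m distinct m-th roots of unity sum to 0, e.g. 1 + exp(2*I*pi/3) + exp(-2*I*pi/3) = 0.)
A character is irreducible iff <chi, chi> = 1, so this representation is reducible.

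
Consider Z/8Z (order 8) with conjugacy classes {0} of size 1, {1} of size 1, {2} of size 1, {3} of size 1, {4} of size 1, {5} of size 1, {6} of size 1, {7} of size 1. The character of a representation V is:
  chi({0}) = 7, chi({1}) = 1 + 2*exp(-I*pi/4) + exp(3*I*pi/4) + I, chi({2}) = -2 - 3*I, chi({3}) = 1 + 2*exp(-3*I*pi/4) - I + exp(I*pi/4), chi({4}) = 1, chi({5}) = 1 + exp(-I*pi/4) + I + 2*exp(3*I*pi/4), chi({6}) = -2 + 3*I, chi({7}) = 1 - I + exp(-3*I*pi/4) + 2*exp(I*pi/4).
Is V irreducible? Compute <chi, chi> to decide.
Not irreducible (reducible): <chi, chi> = 11 > 1.

Justification: <chi, chi> = (1/|G|) sum_C |C| * |chi(C)|^2 = (1/8)[1*|7|^2 + 1*|1 + 2*exp(-I*pi/4) + exp(3*I*pi/4) + I|^2 + 1*|-2 - 3*I|^2 + 1*|1 + 2*exp(-3*I*pi/4) - I + exp(I*pi/4)|^2 + 1*|1|^2 + 1*|1 + exp(-I*pi/4) + I + 2*exp(3*I*pi/4)|^2 + 1*|-2 + 3*I|^2 + 1*|1 - I + exp(-3*I*pi/4) + 2*exp(I*pi/4)|^2]
  = (1/8)[(49) + (3) + (13) + (3) + (1) + (3) + (13) + (3)] = 88/8 = 11.
(Exp terms are combined using exp(i*s)*conj(exp(i*t)) = exp(i*(s-t)), and sums of them are collapsed using the identity that for every m > 1 the m distinct m-th roots of unity sum to 0, e.g. 1 + exp(2*I*pi/3) + exp(-2*I*pi/3) = 0.)
A character is irreducible iff <chi, chi> = 1, so this representation is reducible.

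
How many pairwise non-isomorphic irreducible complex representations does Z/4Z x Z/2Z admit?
8

Derivation: The number of irreducible complex representations of a finite group equals its number of conjugacy classes. Z/4Z x Z/2Z is abelian of order 8, so every element is its own conjugacy class: 8 classes, so Z/4Z x Z/2Z (order 8) has exactly 8 irreducible complex representations.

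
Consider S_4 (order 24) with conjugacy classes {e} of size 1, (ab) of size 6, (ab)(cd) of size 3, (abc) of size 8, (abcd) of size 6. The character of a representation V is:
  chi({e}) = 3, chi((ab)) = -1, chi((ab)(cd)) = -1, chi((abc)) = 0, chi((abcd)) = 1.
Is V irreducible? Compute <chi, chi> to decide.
Irreducible: <chi, chi> = 1.

Derivation: <chi, chi> = (1/|G|) sum_C |C| * |chi(C)|^2 = (1/24)[1*|3|^2 + 6*|-1|^2 + 3*|-1|^2 + 8*|0|^2 + 6*|1|^2]
  = (1/24)[(9) + (6) + (3) + (0) + (6)] = 24/24 = 1.
A character is irreducible iff <chi, chi> = 1, so this representation is irreducible.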